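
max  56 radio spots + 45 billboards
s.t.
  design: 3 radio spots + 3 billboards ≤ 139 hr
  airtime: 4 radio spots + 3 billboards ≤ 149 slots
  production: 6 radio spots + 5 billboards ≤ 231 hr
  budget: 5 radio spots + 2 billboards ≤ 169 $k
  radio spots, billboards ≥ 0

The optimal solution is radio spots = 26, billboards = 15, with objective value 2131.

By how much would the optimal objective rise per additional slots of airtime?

5

Binding: airtime and production. Non-binding: design (16 unused), budget (9 unused).
By complementary slackness, y = 0 for the non-binding constraints.
The binding rows give the dual system: 4·y_airtime + 6·y_production = 56 and 3·y_airtime + 5·y_production = 45.
This yields shadow prices y_airtime = 5, y_production = 6.
Shadow price of airtime = 5.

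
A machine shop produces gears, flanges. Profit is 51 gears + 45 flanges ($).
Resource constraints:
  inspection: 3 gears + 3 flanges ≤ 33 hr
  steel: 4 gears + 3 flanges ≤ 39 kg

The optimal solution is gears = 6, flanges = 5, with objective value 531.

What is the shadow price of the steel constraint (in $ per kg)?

6

Check each constraint at x*: inspection 33/33 (tight); steel 39/39 (tight).
Dual feasibility on the basic columns requires 3·y_inspection + 4·y_steel = 51, 3·y_inspection + 3·y_steel = 45.
This yields shadow prices y_inspection = 9, y_steel = 6.
Shadow price of steel = 6.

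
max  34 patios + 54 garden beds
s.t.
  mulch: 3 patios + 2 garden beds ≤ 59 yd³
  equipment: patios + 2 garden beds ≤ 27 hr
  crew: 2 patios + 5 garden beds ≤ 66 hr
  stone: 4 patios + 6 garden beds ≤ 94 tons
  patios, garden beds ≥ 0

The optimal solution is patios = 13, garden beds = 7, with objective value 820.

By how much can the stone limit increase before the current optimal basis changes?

3

Binding constraints: equipment, stone. The basis is B = [[1,2],[4,6]] with det -2.
Per unit increase in stone, x* moves by d = (1, -0.5).
The basis stays optimal until mulch becomes binding; allowable increase = 3 tons.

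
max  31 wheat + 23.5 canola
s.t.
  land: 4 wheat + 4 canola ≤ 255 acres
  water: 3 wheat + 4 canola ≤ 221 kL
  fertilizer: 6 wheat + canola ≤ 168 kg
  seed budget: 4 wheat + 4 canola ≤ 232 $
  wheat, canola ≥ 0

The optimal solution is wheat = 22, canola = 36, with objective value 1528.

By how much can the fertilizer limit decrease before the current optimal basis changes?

55

Binding constraints: fertilizer, seed budget. The basis is B = [[6,1],[4,4]] with det 20.
Per unit decrease in fertilizer, x* moves by d = (-0.2, 0.2).
The basis stays optimal until water becomes binding; allowable decrease = 55 kg.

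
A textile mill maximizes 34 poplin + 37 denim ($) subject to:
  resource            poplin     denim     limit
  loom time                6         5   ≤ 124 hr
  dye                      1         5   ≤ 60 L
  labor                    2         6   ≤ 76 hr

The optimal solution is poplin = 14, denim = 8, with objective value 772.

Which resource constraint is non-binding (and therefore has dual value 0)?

dye

loom time: 124/124 (binding)
dye: 54/60 (slack 6)
labor: 76/76 (binding)
By complementary slackness, a constraint with positive slack has shadow price 0 → dye.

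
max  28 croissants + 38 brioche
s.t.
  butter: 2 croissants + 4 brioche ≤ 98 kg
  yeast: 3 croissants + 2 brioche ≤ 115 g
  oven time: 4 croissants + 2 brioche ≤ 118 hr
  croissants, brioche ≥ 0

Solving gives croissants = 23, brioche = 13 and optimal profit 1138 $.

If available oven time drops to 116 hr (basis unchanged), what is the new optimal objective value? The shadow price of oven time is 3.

1132

Δb = -2, so new z* = 1138 + (3)·(-2) = 1138 − 6 = 1132.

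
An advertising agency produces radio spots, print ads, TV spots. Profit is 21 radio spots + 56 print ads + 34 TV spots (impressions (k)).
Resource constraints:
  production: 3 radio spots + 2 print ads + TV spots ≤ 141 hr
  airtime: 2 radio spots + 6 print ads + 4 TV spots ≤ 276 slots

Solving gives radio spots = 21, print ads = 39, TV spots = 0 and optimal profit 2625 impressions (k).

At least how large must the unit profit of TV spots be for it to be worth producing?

37

Check each constraint at x*: production 141/141 (tight); airtime 276/276 (tight).
From A_Bᵀ y = c: 3·y_production + 2·y_airtime = 21; 2·y_production + 6·y_airtime = 56.
→ y_production = 1 and y_airtime = 9.
TV spots enters the basis when its profit ≥ yᵀa₃ = 1·1 + 9·4 = 37.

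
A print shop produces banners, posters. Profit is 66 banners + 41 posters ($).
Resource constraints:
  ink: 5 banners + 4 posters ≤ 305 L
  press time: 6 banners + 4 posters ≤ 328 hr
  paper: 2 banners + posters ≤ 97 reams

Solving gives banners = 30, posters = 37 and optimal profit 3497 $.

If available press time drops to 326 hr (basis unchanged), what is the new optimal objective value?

3481

Check each constraint at x*: ink 298/305 (slack 7); press time 328/328 (tight); paper 97/97 (tight).
Since ink is not tight, its dual is 0.
The binding rows give the dual system: 6·y_press time + 2·y_paper = 66 and 4·y_press time + 1·y_paper = 41.
Solving: y_press time = 8, y_paper = 9.
Δz = y_press time·Δb = 8 × (-2) = -16, so new z* = 3497 − 16 = 3481.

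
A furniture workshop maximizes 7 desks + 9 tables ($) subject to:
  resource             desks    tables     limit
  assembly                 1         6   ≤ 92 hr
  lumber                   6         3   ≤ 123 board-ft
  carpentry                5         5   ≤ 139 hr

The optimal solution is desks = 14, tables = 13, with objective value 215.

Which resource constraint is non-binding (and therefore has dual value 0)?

carpentry

assembly: 92/92 (binding)
lumber: 123/123 (binding)
carpentry: 135/139 (slack 4)
By complementary slackness, a constraint with positive slack has shadow price 0 → carpentry.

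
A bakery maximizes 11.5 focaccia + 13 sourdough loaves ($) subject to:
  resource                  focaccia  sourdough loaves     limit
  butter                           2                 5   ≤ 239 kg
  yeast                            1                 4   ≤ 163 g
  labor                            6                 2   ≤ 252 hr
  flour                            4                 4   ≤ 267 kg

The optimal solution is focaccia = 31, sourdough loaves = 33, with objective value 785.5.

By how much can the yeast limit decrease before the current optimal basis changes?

121

Binding constraints: yeast, labor. The basis is B = [[1,4],[6,2]] with det -22.
Per unit decrease in yeast, x* moves by d = (0.0909, -0.2727).
The basis stays optimal until sourdough loaves reaches 0; allowable decrease = 121 g.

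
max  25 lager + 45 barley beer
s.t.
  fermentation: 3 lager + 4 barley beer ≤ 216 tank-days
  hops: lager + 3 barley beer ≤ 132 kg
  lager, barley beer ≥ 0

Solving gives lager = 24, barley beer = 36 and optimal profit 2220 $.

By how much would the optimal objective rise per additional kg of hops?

7

Both fermentation and hops are binding at x*.
From A_Bᵀ y = c: 3·y_fermentation + 1·y_hops = 25; 4·y_fermentation + 3·y_hops = 45.
This yields shadow prices y_fermentation = 6, y_hops = 7.
Shadow price of hops = 7.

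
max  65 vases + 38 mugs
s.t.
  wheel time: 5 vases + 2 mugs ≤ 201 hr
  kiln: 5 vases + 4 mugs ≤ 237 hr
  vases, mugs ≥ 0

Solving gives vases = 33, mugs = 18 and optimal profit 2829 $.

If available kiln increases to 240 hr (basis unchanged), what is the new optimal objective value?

At the optimum: wheel time uses 201 of 201 (binding); kiln uses 237 of 237 (binding).
Dual feasibility on the basic columns requires 5·y_wheel time + 5·y_kiln = 65, 2·y_wheel time + 4·y_kiln = 38.
Solving: y_wheel time = 7, y_kiln = 6.
Δz = y_kiln·Δb = 6 × (3) = 18, so new z* = 2829 + 18 = 2847.

2847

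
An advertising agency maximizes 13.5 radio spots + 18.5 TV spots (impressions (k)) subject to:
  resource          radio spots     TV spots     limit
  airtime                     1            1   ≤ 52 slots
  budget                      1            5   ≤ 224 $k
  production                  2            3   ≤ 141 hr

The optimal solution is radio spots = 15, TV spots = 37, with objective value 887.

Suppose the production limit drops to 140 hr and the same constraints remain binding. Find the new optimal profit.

882

Binding: airtime and production. Non-binding: budget (24 unused).
Slack constraints have shadow price 0 (complementary slackness).
From A_Bᵀ y = c: 1·y_airtime + 2·y_production = 13.5; 1·y_airtime + 3·y_production = 18.5.
This yields shadow prices y_airtime = 3.5, y_production = 5.
Δz = y_production·Δb = 5 × (-1) = -5, so new z* = 887 − 5 = 882.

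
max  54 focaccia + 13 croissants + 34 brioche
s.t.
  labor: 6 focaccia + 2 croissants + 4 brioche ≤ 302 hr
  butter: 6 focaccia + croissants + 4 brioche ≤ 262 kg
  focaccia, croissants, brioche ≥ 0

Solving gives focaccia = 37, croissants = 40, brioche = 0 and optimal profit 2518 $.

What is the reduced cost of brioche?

-2

Check each constraint at x*: labor 302/302 (tight); butter 262/262 (tight).
Dual feasibility on the basic columns requires 6·y_labor + 6·y_butter = 54, 2·y_labor + 1·y_butter = 13.
Solving: y_labor = 4, y_butter = 5.
Reduced cost of brioche: c₃ − yᵀa₃ = 34 − (4·4 + 5·4) = 34 − 36 = -2.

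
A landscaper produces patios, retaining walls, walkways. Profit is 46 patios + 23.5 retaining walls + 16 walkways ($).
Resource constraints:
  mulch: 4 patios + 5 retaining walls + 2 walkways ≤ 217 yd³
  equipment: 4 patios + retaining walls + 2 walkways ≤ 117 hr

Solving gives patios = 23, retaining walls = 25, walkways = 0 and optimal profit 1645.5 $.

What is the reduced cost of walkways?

Check each constraint at x*: mulch 217/217 (tight); equipment 117/117 (tight).
The binding rows give the dual system: 4·y_mulch + 4·y_equipment = 46 and 5·y_mulch + 1·y_equipment = 23.5.
This yields shadow prices y_mulch = 3, y_equipment = 8.5.
Reduced cost of walkways: c₃ − yᵀa₃ = 16 − (3·2 + 8.5·2) = 16 − 23 = -7.

-7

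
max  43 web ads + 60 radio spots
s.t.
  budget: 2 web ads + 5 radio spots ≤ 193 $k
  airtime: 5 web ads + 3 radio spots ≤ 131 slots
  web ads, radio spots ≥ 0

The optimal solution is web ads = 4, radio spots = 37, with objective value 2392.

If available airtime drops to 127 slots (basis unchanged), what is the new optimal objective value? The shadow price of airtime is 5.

2372

Δb = -4, so new z* = 2392 + (5)·(-4) = 2392 − 20 = 2372.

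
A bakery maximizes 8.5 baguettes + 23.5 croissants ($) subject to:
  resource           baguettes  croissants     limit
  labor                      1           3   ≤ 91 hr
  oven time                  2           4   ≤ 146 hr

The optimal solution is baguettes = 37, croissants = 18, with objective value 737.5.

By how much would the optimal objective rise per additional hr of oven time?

1

Check each constraint at x*: labor 91/91 (tight); oven time 146/146 (tight).
The binding rows give the dual system: 1·y_labor + 2·y_oven time = 8.5 and 3·y_labor + 4·y_oven time = 23.5.
This yields shadow prices y_labor = 6.5, y_oven time = 1.
Shadow price of oven time = 1.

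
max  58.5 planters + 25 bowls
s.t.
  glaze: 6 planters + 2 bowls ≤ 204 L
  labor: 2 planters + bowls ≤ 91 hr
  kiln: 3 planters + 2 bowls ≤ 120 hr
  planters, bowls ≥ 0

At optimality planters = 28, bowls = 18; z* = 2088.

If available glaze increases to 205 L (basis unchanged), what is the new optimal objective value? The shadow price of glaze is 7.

2095

Δb = 1, so new z* = 2088 + (7)·(1) = 2088 + 7 = 2095.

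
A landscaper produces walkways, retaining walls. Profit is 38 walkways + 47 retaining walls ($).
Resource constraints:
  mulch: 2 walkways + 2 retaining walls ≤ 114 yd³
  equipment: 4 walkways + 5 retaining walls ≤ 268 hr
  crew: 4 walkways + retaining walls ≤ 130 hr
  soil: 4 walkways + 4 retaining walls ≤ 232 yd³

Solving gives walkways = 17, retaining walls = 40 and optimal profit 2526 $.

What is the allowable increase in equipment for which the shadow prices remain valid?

17

Binding constraints: mulch, equipment. The basis is B = [[2,2],[4,5]] with det 2.
Per unit increase in equipment, x* moves by d = (-1, 1).
The basis stays optimal until walkways reaches 0; allowable increase = 17 hr.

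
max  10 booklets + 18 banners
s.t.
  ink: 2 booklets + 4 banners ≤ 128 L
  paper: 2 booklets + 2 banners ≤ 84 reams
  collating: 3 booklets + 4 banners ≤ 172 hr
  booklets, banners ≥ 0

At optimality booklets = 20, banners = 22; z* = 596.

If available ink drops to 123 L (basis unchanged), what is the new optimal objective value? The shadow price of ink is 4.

Δb = -5, so new z* = 596 + (4)·(-5) = 596 − 20 = 576.

576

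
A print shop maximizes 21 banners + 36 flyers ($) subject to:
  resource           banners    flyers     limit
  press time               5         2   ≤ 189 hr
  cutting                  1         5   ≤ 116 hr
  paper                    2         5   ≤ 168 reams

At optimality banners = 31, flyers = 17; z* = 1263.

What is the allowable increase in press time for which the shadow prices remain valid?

Binding constraints: press time, cutting. The basis is B = [[5,2],[1,5]] with det 23.
Per unit increase in press time, x* moves by d = (0.2174, -0.0435).
The basis stays optimal until paper becomes binding; allowable increase = 96.6 hr.

96.6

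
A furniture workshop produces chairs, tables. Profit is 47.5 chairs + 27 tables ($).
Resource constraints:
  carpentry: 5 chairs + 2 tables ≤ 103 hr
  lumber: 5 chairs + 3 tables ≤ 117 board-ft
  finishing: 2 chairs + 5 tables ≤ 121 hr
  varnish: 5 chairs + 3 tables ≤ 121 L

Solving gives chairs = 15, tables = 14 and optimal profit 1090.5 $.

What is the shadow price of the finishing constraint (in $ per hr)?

0

Binding: carpentry and lumber. Non-binding: finishing (21 unused), varnish (4 unused).
By complementary slackness, y = 0 for the non-binding constraints.
Dual feasibility on the basic columns requires 5·y_carpentry + 5·y_lumber = 47.5, 2·y_carpentry + 3·y_lumber = 27.
→ y_carpentry = 1.5 and y_lumber = 8.
Shadow price of finishing = 0.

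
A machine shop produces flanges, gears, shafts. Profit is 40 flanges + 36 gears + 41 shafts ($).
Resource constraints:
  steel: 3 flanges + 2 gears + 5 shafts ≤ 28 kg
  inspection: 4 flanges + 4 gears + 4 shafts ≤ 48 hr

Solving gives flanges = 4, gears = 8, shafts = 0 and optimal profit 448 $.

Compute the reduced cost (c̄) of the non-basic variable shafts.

-7

Both steel and inspection are binding at x*.
From A_Bᵀ y = c: 3·y_steel + 4·y_inspection = 40; 2·y_steel + 4·y_inspection = 36.
→ y_steel = 4 and y_inspection = 7.
Reduced cost of shafts: c₃ − yᵀa₃ = 41 − (4·5 + 7·4) = 41 − 48 = -7.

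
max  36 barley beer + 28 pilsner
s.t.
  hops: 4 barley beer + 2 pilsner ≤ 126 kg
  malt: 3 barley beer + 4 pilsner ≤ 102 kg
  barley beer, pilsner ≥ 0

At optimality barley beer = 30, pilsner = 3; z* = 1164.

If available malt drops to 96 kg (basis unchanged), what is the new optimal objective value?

At the optimum: hops uses 126 of 126 (binding); malt uses 102 of 102 (binding).
Dual feasibility on the basic columns requires 4·y_hops + 3·y_malt = 36, 2·y_hops + 4·y_malt = 28.
→ y_hops = 6 and y_malt = 4.
Δz = y_malt·Δb = 4 × (-6) = -24, so new z* = 1164 − 24 = 1140.

1140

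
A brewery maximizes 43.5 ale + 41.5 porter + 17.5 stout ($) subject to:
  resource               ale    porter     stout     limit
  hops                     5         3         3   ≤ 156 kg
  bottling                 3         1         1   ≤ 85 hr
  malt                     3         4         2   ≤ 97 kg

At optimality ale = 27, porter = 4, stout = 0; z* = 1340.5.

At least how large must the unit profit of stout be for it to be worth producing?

23.5

Check each constraint at x*: hops 147/156 (slack 9); bottling 85/85 (tight); malt 97/97 (tight).
By complementary slackness, y = 0 for the non-binding constraint.
The binding rows give the dual system: 3·y_bottling + 3·y_malt = 43.5 and 1·y_bottling + 4·y_malt = 41.5.
This yields shadow prices y_bottling = 5.5, y_malt = 9.
stout enters the basis when its profit ≥ yᵀa₃ = 5.5·1 + 9·2 = 23.5.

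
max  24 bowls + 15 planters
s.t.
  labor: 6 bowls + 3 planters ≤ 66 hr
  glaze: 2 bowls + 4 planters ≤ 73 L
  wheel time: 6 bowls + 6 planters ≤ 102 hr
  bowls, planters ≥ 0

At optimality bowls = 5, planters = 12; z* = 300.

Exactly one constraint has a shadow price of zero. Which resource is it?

labor: 66/66 (binding)
glaze: 58/73 (slack 15)
wheel time: 102/102 (binding)
By complementary slackness, a constraint with positive slack has shadow price 0 → glaze.

glaze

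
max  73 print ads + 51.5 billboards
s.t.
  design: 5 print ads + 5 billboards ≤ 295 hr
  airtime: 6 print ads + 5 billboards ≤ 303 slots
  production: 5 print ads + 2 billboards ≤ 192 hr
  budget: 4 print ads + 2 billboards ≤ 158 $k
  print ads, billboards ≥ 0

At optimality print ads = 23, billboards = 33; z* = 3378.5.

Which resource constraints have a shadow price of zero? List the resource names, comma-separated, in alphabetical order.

design: 280/295 (slack 15)
airtime: 303/303 (binding)
production: 181/192 (slack 11)
budget: 158/158 (binding)
By complementary slackness, a constraint with positive slack has shadow price 0 → design, production.

design, production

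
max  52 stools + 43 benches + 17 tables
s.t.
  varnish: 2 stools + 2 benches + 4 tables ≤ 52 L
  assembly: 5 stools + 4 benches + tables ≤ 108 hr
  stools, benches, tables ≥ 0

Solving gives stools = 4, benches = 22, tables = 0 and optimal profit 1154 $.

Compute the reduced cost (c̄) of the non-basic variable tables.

At the optimum: varnish uses 52 of 52 (binding); assembly uses 108 of 108 (binding).
From A_Bᵀ y = c: 2·y_varnish + 5·y_assembly = 52; 2·y_varnish + 4·y_assembly = 43.
→ y_varnish = 3.5 and y_assembly = 9.
Reduced cost of tables: c₃ − yᵀa₃ = 17 − (3.5·4 + 9·1) = 17 − 23 = -6.

-6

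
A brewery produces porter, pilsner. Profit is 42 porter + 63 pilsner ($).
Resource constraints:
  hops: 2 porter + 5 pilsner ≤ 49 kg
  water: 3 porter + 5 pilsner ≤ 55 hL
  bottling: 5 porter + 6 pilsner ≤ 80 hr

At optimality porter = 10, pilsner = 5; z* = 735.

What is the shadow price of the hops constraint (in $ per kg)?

0

Binding: water and bottling. Non-binding: hops (4 unused).
Since hops is not tight, its dual is 0.
Dual feasibility on the basic columns requires 3·y_water + 5·y_bottling = 42, 5·y_water + 6·y_bottling = 63.
This yields shadow prices y_water = 9, y_bottling = 3.
Shadow price of hops = 0.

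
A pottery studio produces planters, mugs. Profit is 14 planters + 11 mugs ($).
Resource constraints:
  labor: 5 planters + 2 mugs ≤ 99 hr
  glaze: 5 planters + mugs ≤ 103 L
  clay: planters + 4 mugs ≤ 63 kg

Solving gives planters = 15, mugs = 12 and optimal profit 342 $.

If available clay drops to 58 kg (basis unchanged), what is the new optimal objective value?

334.5

At the optimum: labor uses 99 of 99 (binding); glaze uses 87 of 103 (slack = 16); clay uses 63 of 63 (binding).
By complementary slackness, y = 0 for the non-binding constraint.
From A_Bᵀ y = c: 5·y_labor + 1·y_clay = 14; 2·y_labor + 4·y_clay = 11.
→ y_labor = 2.5 and y_clay = 1.5.
Δz = y_clay·Δb = 1.5 × (-5) = -7.5, so new z* = 342 − 7.5 = 334.5.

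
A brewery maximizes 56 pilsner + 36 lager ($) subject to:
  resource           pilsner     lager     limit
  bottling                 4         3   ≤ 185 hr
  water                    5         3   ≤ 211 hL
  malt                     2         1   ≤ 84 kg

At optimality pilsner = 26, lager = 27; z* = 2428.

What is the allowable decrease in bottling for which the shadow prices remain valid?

Binding constraints: bottling, water. The basis is B = [[4,3],[5,3]] with det -3.
Per unit decrease in bottling, x* moves by d = (1, -1.6667).
The basis stays optimal until malt becomes binding; allowable decrease = 15 hr.

15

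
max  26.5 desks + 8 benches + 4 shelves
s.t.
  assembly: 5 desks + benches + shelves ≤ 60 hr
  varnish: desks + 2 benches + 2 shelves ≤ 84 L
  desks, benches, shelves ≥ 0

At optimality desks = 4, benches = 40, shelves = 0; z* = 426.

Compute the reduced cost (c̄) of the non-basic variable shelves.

Check each constraint at x*: assembly 60/60 (tight); varnish 84/84 (tight).
Dual feasibility on the basic columns requires 5·y_assembly + 1·y_varnish = 26.5, 1·y_assembly + 2·y_varnish = 8.
→ y_assembly = 5 and y_varnish = 1.5.
Reduced cost of shelves: c₃ − yᵀa₃ = 4 − (5·1 + 1.5·2) = 4 − 8 = -4.

-4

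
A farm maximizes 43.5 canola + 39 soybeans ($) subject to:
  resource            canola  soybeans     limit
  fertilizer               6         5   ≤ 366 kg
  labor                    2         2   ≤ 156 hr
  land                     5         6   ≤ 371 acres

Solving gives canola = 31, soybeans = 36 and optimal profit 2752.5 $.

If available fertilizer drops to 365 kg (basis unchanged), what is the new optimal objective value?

At the optimum: fertilizer uses 366 of 366 (binding); labor uses 134 of 156 (slack = 22); land uses 371 of 371 (binding).
Since labor is not tight, its dual is 0.
From A_Bᵀ y = c: 6·y_fertilizer + 5·y_land = 43.5; 5·y_fertilizer + 6·y_land = 39.
Solving: y_fertilizer = 6, y_land = 1.5.
Δz = y_fertilizer·Δb = 6 × (-1) = -6, so new z* = 2752.5 − 6 = 2746.5.

2746.5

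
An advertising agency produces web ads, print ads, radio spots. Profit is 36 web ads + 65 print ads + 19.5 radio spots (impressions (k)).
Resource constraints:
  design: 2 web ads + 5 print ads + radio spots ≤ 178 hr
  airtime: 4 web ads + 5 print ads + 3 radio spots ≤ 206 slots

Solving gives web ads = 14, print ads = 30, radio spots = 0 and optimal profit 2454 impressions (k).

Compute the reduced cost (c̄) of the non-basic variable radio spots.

-3.5

At the optimum: design uses 178 of 178 (binding); airtime uses 206 of 206 (binding).
Dual feasibility on the basic columns requires 2·y_design + 4·y_airtime = 36, 5·y_design + 5·y_airtime = 65.
Solving: y_design = 8, y_airtime = 5.
Reduced cost of radio spots: c₃ − yᵀa₃ = 19.5 − (8·1 + 5·3) = 19.5 − 23 = -3.5.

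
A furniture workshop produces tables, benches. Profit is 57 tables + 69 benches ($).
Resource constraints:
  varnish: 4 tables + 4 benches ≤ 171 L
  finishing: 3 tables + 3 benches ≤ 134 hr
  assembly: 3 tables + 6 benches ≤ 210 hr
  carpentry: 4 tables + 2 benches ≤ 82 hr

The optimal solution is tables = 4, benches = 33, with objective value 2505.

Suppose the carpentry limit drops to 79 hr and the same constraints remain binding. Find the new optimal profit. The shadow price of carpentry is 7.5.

Δb = -3, so new z* = 2505 + (7.5)·(-3) = 2505 − 22.5 = 2482.5.

2482.5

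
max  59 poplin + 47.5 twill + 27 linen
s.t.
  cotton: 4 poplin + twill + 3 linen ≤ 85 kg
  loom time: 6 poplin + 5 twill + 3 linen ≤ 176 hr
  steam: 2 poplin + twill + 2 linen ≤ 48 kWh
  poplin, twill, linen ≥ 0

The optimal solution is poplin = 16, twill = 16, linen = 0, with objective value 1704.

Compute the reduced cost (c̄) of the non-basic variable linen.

-5

At the optimum: cotton uses 80 of 85 (slack = 5); loom time uses 176 of 176 (binding); steam uses 48 of 48 (binding).
Since cotton is not tight, its dual is 0.
Dual feasibility on the basic columns requires 6·y_loom time + 2·y_steam = 59, 5·y_loom time + 1·y_steam = 47.5.
Solving: y_loom time = 9, y_steam = 2.5.
Reduced cost of linen: c₃ − yᵀa₃ = 27 − (9·3 + 2.5·2) = 27 − 32 = -5.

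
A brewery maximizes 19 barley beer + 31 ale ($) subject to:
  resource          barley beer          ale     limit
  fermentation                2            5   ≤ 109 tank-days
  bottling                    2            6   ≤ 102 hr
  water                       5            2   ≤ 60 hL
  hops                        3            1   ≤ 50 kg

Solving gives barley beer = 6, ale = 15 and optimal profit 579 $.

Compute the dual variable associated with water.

At the optimum: fermentation uses 87 of 109 (slack = 22); bottling uses 102 of 102 (binding); water uses 60 of 60 (binding); hops uses 33 of 50 (slack = 17).
By complementary slackness, y = 0 for the non-binding constraints.
The binding rows give the dual system: 2·y_bottling + 5·y_water = 19 and 6·y_bottling + 2·y_water = 31.
Solving: y_bottling = 4.5, y_water = 2.
Shadow price of water = 2.

2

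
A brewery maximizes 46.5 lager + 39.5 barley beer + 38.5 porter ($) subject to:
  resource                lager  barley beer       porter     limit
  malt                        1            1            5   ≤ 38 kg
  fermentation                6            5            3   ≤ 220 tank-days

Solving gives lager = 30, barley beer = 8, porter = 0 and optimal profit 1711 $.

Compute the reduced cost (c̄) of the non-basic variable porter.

Check each constraint at x*: malt 38/38 (tight); fermentation 220/220 (tight).
The binding rows give the dual system: 1·y_malt + 6·y_fermentation = 46.5 and 1·y_malt + 5·y_fermentation = 39.5.
This yields shadow prices y_malt = 4.5, y_fermentation = 7.
Reduced cost of porter: c₃ − yᵀa₃ = 38.5 − (4.5·5 + 7·3) = 38.5 − 43.5 = -5.

-5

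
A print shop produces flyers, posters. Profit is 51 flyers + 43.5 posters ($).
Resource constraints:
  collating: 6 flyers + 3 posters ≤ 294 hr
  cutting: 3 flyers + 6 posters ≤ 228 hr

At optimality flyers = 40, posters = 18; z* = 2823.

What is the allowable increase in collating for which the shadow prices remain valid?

Binding constraints: collating, cutting. The basis is B = [[6,3],[3,6]] with det 27.
Per unit increase in collating, x* moves by d = (0.2222, -0.1111).
The basis stays optimal until posters reaches 0; allowable increase = 162 hr.

162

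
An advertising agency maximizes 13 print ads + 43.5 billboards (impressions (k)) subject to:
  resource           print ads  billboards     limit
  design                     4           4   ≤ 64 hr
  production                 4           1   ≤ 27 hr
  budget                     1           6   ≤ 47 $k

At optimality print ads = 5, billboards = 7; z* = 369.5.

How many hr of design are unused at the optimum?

16

design used = 4·5 + 4·7 = 48; slack = 64 − 48 = 16.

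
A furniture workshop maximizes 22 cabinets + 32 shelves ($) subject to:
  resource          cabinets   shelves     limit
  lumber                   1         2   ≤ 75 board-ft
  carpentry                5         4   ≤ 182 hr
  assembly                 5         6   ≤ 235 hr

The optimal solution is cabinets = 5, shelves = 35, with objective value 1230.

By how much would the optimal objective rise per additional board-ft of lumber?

At the optimum: lumber uses 75 of 75 (binding); carpentry uses 165 of 182 (slack = 17); assembly uses 235 of 235 (binding).
Since carpentry is not tight, its dual is 0.
From A_Bᵀ y = c: 1·y_lumber + 5·y_assembly = 22; 2·y_lumber + 6·y_assembly = 32.
→ y_lumber = 7 and y_assembly = 3.
Shadow price of lumber = 7.

7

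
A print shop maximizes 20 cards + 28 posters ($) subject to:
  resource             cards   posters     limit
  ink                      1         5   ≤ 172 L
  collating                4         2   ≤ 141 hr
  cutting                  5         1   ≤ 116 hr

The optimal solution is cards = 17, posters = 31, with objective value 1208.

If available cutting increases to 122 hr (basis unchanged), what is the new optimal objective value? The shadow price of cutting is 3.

1226

Δb = 6, so new z* = 1208 + (3)·(6) = 1208 + 18 = 1226.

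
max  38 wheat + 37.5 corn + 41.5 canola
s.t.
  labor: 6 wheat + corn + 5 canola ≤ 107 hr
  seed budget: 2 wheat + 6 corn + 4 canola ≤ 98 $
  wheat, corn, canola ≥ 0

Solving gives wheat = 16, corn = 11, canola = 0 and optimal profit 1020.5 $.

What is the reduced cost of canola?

Both labor and seed budget are binding at x*.
From A_Bᵀ y = c: 6·y_labor + 2·y_seed budget = 38; 1·y_labor + 6·y_seed budget = 37.5.
Solving: y_labor = 4.5, y_seed budget = 5.5.
Reduced cost of canola: c₃ − yᵀa₃ = 41.5 − (4.5·5 + 5.5·4) = 41.5 − 44.5 = -3.

-3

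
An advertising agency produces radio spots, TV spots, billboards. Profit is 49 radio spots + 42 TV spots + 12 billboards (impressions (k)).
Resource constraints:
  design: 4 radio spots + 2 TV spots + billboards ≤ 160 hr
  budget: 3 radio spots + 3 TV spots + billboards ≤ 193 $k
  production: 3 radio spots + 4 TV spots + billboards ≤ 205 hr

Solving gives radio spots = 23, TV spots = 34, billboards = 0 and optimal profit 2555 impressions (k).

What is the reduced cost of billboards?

-2

Check each constraint at x*: design 160/160 (tight); budget 171/193 (slack 22); production 205/205 (tight).
Slack constraints have shadow price 0 (complementary slackness).
The binding rows give the dual system: 4·y_design + 3·y_production = 49 and 2·y_design + 4·y_production = 42.
Solving: y_design = 7, y_production = 7.
Reduced cost of billboards: c₃ − yᵀa₃ = 12 − (7·1 + 7·1) = 12 − 14 = -2.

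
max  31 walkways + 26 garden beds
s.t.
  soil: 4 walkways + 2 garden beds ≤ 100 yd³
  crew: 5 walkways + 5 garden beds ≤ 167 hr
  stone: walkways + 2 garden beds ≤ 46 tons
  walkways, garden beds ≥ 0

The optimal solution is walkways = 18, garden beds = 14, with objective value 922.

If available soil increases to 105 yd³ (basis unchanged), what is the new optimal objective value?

952

Binding: soil and stone. Non-binding: crew (7 unused).
Slack constraints have shadow price 0 (complementary slackness).
From A_Bᵀ y = c: 4·y_soil + 1·y_stone = 31; 2·y_soil + 2·y_stone = 26.
Solving: y_soil = 6, y_stone = 7.
Δz = y_soil·Δb = 6 × (5) = 30, so new z* = 922 + 30 = 952.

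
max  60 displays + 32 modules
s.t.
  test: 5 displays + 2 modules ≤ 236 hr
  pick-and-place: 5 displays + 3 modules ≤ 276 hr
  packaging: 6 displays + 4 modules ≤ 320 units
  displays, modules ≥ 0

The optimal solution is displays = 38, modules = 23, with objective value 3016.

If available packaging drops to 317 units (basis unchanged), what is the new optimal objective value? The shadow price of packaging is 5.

3001

Δb = -3, so new z* = 3016 + (5)·(-3) = 3016 − 15 = 3001.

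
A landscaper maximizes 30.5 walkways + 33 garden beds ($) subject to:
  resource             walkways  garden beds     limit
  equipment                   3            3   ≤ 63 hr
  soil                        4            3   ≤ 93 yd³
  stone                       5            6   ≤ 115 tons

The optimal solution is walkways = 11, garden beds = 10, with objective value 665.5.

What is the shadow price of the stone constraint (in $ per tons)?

At the optimum: equipment uses 63 of 63 (binding); soil uses 74 of 93 (slack = 19); stone uses 115 of 115 (binding).
By complementary slackness, y = 0 for the non-binding constraint.
The binding rows give the dual system: 3·y_equipment + 5·y_stone = 30.5 and 3·y_equipment + 6·y_stone = 33.
→ y_equipment = 6 and y_stone = 2.5.
Shadow price of stone = 2.5.

2.5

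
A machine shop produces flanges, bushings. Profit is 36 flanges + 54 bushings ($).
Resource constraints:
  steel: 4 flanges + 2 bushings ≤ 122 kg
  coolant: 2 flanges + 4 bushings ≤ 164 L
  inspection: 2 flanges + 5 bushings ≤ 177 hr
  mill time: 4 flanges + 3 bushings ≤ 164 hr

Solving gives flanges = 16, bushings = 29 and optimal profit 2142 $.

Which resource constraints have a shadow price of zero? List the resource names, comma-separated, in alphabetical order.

steel: 122/122 (binding)
coolant: 148/164 (slack 16)
inspection: 177/177 (binding)
mill time: 151/164 (slack 13)
By complementary slackness, a constraint with positive slack has shadow price 0 → coolant, mill time.

coolant, mill time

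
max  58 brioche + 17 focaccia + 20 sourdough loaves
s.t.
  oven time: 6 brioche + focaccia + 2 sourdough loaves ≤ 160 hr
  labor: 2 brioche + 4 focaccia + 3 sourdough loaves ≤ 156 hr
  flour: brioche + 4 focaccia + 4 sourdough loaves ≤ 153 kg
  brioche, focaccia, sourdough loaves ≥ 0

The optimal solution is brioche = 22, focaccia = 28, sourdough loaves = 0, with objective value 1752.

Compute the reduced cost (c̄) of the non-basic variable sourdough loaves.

-4

Binding: oven time and labor. Non-binding: flour (19 unused).
Slack constraints have shadow price 0 (complementary slackness).
From A_Bᵀ y = c: 6·y_oven time + 2·y_labor = 58; 1·y_oven time + 4·y_labor = 17.
→ y_oven time = 9 and y_labor = 2.
Reduced cost of sourdough loaves: c₃ − yᵀa₃ = 20 − (9·2 + 2·3) = 20 − 24 = -4.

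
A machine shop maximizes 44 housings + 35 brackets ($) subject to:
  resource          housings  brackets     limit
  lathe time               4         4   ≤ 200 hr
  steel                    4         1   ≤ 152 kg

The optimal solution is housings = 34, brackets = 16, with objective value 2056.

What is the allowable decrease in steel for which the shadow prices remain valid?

Binding constraints: lathe time, steel. The basis is B = [[4,4],[4,1]] with det -12.
Per unit decrease in steel, x* moves by d = (-0.3333, 0.3333).
The basis stays optimal until housings reaches 0; allowable decrease = 102 kg.

102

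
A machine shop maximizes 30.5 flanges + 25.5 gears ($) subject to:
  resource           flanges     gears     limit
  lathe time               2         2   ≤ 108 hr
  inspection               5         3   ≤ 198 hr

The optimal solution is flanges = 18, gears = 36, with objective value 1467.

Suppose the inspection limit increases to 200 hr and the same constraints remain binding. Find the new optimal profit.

Check each constraint at x*: lathe time 108/108 (tight); inspection 198/198 (tight).
The binding rows give the dual system: 2·y_lathe time + 5·y_inspection = 30.5 and 2·y_lathe time + 3·y_inspection = 25.5.
Solving: y_lathe time = 9, y_inspection = 2.5.
Δz = y_inspection·Δb = 2.5 × (2) = 5, so new z* = 1467 + 5 = 1472.

1472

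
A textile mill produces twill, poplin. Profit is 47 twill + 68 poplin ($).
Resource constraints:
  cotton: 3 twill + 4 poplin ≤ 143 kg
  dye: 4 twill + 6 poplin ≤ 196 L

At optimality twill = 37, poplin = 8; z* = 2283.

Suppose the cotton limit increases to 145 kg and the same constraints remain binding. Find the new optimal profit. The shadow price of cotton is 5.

Δb = 2, so new z* = 2283 + (5)·(2) = 2283 + 10 = 2293.

2293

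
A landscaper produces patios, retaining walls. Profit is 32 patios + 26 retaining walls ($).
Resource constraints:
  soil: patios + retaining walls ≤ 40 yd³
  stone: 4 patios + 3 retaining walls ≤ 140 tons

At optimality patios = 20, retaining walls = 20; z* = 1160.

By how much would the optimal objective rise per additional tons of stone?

At the optimum: soil uses 40 of 40 (binding); stone uses 140 of 140 (binding).
The binding rows give the dual system: 1·y_soil + 4·y_stone = 32 and 1·y_soil + 3·y_stone = 26.
Solving: y_soil = 8, y_stone = 6.
Shadow price of stone = 6.

6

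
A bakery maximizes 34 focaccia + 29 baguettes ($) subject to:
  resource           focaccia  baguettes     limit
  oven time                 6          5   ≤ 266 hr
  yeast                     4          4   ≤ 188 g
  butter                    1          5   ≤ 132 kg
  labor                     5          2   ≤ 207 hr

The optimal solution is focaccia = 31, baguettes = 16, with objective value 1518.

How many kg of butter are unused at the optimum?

21

butter used = 1·31 + 5·16 = 111; slack = 132 − 111 = 21.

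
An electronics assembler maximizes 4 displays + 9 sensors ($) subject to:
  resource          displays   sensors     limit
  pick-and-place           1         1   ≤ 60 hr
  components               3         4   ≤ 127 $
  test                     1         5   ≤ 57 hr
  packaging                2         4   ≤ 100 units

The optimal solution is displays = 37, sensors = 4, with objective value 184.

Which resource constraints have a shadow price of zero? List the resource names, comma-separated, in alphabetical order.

packaging, pick-and-place

pick-and-place: 41/60 (slack 19)
components: 127/127 (binding)
test: 57/57 (binding)
packaging: 90/100 (slack 10)
By complementary slackness, a constraint with positive slack has shadow price 0 → packaging, pick-and-place.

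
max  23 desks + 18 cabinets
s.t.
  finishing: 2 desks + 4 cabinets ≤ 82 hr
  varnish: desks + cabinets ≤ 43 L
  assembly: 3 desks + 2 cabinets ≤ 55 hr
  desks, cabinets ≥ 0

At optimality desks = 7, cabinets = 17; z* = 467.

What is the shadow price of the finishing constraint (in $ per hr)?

Check each constraint at x*: finishing 82/82 (tight); varnish 24/43 (slack 19); assembly 55/55 (tight).
Since varnish is not tight, its dual is 0.
The binding rows give the dual system: 2·y_finishing + 3·y_assembly = 23 and 4·y_finishing + 2·y_assembly = 18.
→ y_finishing = 1 and y_assembly = 7.
Shadow price of finishing = 1.

1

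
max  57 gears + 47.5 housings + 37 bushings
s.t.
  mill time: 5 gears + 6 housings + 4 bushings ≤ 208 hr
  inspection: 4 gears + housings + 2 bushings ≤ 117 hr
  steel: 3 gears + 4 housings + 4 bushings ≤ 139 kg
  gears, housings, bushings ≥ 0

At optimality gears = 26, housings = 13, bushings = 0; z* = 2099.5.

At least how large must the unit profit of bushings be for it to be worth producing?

Binding: mill time and inspection. Non-binding: steel (9 unused).
Slack constraints have shadow price 0 (complementary slackness).
From A_Bᵀ y = c: 5·y_mill time + 4·y_inspection = 57; 6·y_mill time + 1·y_inspection = 47.5.
This yields shadow prices y_mill time = 7, y_inspection = 5.5.
bushings enters the basis when its profit ≥ yᵀa₃ = 7·4 + 5.5·2 = 39.

39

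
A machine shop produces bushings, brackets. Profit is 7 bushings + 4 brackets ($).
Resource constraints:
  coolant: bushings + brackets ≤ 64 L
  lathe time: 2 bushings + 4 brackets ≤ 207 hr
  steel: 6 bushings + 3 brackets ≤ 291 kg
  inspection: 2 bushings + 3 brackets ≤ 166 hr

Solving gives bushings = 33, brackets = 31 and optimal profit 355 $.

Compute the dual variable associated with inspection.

0

At the optimum: coolant uses 64 of 64 (binding); lathe time uses 190 of 207 (slack = 17); steel uses 291 of 291 (binding); inspection uses 159 of 166 (slack = 7).
Since lathe time, inspection are not tight, their duals are 0.
Dual feasibility on the basic columns requires 1·y_coolant + 6·y_steel = 7, 1·y_coolant + 3·y_steel = 4.
Solving: y_coolant = 1, y_steel = 1.
Shadow price of inspection = 0.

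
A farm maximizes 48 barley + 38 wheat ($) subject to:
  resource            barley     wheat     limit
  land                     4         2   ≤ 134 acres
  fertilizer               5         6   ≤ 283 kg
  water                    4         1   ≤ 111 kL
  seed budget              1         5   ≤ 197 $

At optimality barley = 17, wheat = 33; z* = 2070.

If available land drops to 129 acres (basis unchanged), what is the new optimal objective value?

2035

At the optimum: land uses 134 of 134 (binding); fertilizer uses 283 of 283 (binding); water uses 101 of 111 (slack = 10); seed budget uses 182 of 197 (slack = 15).
By complementary slackness, y = 0 for the non-binding constraints.
From A_Bᵀ y = c: 4·y_land + 5·y_fertilizer = 48; 2·y_land + 6·y_fertilizer = 38.
→ y_land = 7 and y_fertilizer = 4.
Δz = y_land·Δb = 7 × (-5) = -35, so new z* = 2070 − 35 = 2035.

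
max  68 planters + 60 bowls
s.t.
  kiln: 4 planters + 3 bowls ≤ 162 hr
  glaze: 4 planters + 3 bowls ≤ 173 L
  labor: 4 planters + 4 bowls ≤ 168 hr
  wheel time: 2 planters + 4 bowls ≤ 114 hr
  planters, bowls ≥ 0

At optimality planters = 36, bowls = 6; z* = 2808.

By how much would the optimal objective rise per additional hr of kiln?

At the optimum: kiln uses 162 of 162 (binding); glaze uses 162 of 173 (slack = 11); labor uses 168 of 168 (binding); wheel time uses 96 of 114 (slack = 18).
By complementary slackness, y = 0 for the non-binding constraints.
The binding rows give the dual system: 4·y_kiln + 4·y_labor = 68 and 3·y_kiln + 4·y_labor = 60.
→ y_kiln = 8 and y_labor = 9.
Shadow price of kiln = 8.

8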